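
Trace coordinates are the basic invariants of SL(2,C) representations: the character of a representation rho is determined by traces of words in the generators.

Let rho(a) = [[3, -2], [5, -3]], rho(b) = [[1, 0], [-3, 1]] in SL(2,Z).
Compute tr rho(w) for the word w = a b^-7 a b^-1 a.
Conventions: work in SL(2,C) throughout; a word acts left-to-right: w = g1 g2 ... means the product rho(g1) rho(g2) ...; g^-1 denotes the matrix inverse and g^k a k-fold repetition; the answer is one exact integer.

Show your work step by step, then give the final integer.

48

rho(a) = [[3, -2], [5, -3]]
... * rho(b^-1) = [[1, 0], [3, 1]]  ->  [[-3, -2], [-4, -3]]
... * rho(b^-1) = [[1, 0], [3, 1]]  ->  [[-9, -2], [-13, -3]]
... * rho(b^-1) = [[1, 0], [3, 1]]  ->  [[-15, -2], [-22, -3]]
... * rho(b^-1) = [[1, 0], [3, 1]]  ->  [[-21, -2], [-31, -3]]
... * rho(b^-1) = [[1, 0], [3, 1]]  ->  [[-27, -2], [-40, -3]]
... * rho(b^-1) = [[1, 0], [3, 1]]  ->  [[-33, -2], [-49, -3]]
... * rho(b^-1) = [[1, 0], [3, 1]]  ->  [[-39, -2], [-58, -3]]
... * rho(a) = [[3, -2], [5, -3]]  ->  [[-127, 84], [-189, 125]]
... * rho(b^-1) = [[1, 0], [3, 1]]  ->  [[125, 84], [186, 125]]
... * rho(a) = [[3, -2], [5, -3]]  ->  [[795, -502], [1183, -747]]
tr = 795 + -747 = 48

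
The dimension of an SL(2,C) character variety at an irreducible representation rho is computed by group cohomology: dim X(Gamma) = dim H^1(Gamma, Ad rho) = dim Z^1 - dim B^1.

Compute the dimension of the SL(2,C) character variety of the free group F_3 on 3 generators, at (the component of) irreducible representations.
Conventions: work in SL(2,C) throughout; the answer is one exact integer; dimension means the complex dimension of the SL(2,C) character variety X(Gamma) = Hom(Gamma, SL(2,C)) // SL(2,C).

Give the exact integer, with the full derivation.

The free group F_3: 3 generators, no relators.
So Z^1 = (sl_2)^3 in full: dim Z^1 = 9.
dim B^1 = 3: the coboundary map is injective because an irreducible image has centralizer 0 in sl_2.
dim X = dim H^1 = dim Z^1 - dim B^1 = 9 - 3 = 6.

6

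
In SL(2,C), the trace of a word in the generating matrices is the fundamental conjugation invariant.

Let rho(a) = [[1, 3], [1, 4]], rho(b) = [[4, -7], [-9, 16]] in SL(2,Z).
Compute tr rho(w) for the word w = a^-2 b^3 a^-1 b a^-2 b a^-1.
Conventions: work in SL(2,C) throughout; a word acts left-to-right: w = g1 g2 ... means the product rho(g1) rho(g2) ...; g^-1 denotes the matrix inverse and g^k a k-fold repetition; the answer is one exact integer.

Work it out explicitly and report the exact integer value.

12067643260

rho(a^-1) = [[4, -3], [-1, 1]]
... * rho(a^-1) = [[4, -3], [-1, 1]]  ->  [[19, -15], [-5, 4]]
... * rho(b) = [[4, -7], [-9, 16]]  ->  [[211, -373], [-56, 99]]
... * rho(b) = [[4, -7], [-9, 16]]  ->  [[4201, -7445], [-1115, 1976]]
... * rho(b) = [[4, -7], [-9, 16]]  ->  [[83809, -148527], [-22244, 39421]]
... * rho(a^-1) = [[4, -3], [-1, 1]]  ->  [[483763, -399954], [-128397, 106153]]
... * rho(b) = [[4, -7], [-9, 16]]  ->  [[5534638, -9785605], [-1468965, 2597227]]
... * rho(a^-1) = [[4, -3], [-1, 1]]  ->  [[31924157, -26389519], [-8473087, 7004122]]
... * rho(a^-1) = [[4, -3], [-1, 1]]  ->  [[154086147, -122161990], [-40896470, 32423383]]
... * rho(b) = [[4, -7], [-9, 16]]  ->  [[1715802498, -3033194869], [-455396327, 805049418]]
... * rho(a^-1) = [[4, -3], [-1, 1]]  ->  [[9896404861, -8180602363], [-2626634726, 2171238399]]
tr = 9896404861 + 2171238399 = 12067643260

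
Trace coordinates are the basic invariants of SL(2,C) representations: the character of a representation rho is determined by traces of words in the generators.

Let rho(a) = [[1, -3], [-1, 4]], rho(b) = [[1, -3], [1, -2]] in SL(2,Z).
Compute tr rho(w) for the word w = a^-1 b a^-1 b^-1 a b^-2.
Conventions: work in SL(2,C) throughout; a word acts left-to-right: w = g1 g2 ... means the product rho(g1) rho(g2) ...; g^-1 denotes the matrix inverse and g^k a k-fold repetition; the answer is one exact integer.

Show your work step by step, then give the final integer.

74

rho(a^-1) = [[4, 3], [1, 1]]
... * rho(b) = [[1, -3], [1, -2]]  ->  [[7, -18], [2, -5]]
... * rho(a^-1) = [[4, 3], [1, 1]]  ->  [[10, 3], [3, 1]]
... * rho(b^-1) = [[-2, 3], [-1, 1]]  ->  [[-23, 33], [-7, 10]]
... * rho(a) = [[1, -3], [-1, 4]]  ->  [[-56, 201], [-17, 61]]
... * rho(b^-1) = [[-2, 3], [-1, 1]]  ->  [[-89, 33], [-27, 10]]
... * rho(b^-1) = [[-2, 3], [-1, 1]]  ->  [[145, -234], [44, -71]]
tr = 145 + -71 = 74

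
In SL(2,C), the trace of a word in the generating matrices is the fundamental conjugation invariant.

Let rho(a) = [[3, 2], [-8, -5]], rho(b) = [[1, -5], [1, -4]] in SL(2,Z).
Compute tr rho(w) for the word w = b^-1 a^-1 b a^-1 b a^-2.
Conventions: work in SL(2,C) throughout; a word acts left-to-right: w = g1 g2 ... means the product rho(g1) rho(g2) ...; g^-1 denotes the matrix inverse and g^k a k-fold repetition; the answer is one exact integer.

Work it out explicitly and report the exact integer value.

rho(b^-1) = [[-4, 5], [-1, 1]]
... * rho(a^-1) = [[-5, -2], [8, 3]]  ->  [[60, 23], [13, 5]]
... * rho(b) = [[1, -5], [1, -4]]  ->  [[83, -392], [18, -85]]
... * rho(a^-1) = [[-5, -2], [8, 3]]  ->  [[-3551, -1342], [-770, -291]]
... * rho(b) = [[1, -5], [1, -4]]  ->  [[-4893, 23123], [-1061, 5014]]
... * rho(a^-1) = [[-5, -2], [8, 3]]  ->  [[209449, 79155], [45417, 17164]]
... * rho(a^-1) = [[-5, -2], [8, 3]]  ->  [[-414005, -181433], [-89773, -39342]]
tr = -414005 + -39342 = -453347

-453347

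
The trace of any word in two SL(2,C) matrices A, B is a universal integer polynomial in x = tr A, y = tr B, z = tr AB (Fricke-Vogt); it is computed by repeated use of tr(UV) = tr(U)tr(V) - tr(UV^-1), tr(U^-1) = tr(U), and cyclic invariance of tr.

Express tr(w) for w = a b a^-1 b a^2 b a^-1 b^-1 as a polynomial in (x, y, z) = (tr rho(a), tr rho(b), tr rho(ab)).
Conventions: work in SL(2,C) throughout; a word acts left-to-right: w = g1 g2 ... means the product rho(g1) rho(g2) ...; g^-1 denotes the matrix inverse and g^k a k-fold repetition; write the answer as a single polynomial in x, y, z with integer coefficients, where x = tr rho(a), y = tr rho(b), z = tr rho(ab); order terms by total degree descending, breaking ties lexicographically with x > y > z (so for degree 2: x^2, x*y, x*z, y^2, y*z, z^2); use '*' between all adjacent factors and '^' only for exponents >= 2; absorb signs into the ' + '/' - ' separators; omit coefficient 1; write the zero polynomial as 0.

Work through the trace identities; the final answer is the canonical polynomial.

-x^3*y^2*z^2 + 2*x^4*y*z + 2*x^2*y^3*z + 2*x^2*y*z^3 - x^5 - 2*x^3*y^2 - 2*x^3*z^2 - x*y^4 - 3*x*y^2*z^2 - x*z^4 - 4*x^2*y*z + y^3*z + y*z^3 + 5*x^3 + 5*x*y^2 + 5*x*z^2 - 3*y*z - 5*x

trace(a^2 b) = trace(a) * trace(b a) - trace(b) = x*z - y
apply: trace(a^2) = trace(a) * trace(a) - trace(1) = x^2 - 2
apply: trace(b^2 a^2) = trace(b) * trace(a^2 b) - trace(a^2) = x*y*z - x^2 - y^2 + 2
apply: trace(b^2 a) = trace(b) * trace(a b) - trace(a) = y*z - x
trace(b a^3 b) = trace(a) * trace(b^2 a^2) - trace(b^2 a) = x^2*y*z - x^3 - x*y^2 - y*z + 3*x
use: trace(b a b a) = trace(a b) * trace(a b) - trace(1) = z^2 - 2
trace(a b a b a) = trace(a) * trace(b a b a) - trace(b a b) = x*z^2 - y*z - x
apply: trace(b a^3 b a) = trace(a) * trace(a b a b a) - trace(a b a b) = x^2*z^2 - x*y*z - x^2 - z^2 + 2
trace(a b a^-1 b a^2) = trace(b a^3 b) * trace(a) - trace(b a^3 b a) = x^3*y*z - x^4 - x^2*y^2 - x^2*z^2 + 4*x^2 + z^2 - 2
use: trace(b^2 a b a) = trace(b) * trace(a b a b) - trace(a b a) = y*z^2 - x*z - y
use: trace(b^2 a b) = trace(b) * trace(b a b) - trace(b a) = y^2*z - x*y - z
trace(b a^2 b^2 a) = trace(a) * trace(b^2 a b a) - trace(b^2 a b) = x*y*z^2 - x^2*z - y^2*z + z
use: trace(b a^2 b^2) = trace(b) * trace(a^2 b^2) - trace(a^2 b) = x*y^2*z - x^2*y - y^3 - x*z + 3*y
trace(a b^2 a^2 b a) = trace(a) * trace(b a^2 b^2 a) - trace(b a^2 b^2) = x^2*y*z^2 - x^3*z - 2*x*y^2*z + x^2*y + y^3 + 2*x*z - 3*y
apply: trace(b a b a b a) = trace(b a b a) * trace(b a) - trace(a b) = z^3 - 3*z
apply: trace(a^2 b a b a b) = trace(a) * trace(b a b a b a) - trace(b a b a b) = x*z^3 - y*z^2 - 2*x*z + y
trace(a b^2 a^2 b a b) = trace(b) * trace(a^2 b a b a b) - trace(a^2 b a b a) = x*y*z^3 - x^2*z^2 - y^2*z^2 - x*y*z + x^2 + y^2 + z^2 - 2
use: trace(b a^2 b a b^-1 a b) = trace(a b^2 a^2 b a) * trace(b) - trace(a b^2 a^2 b a b) = x^2*y^2*z^2 - x^3*y*z - 2*x*y^3*z - x*y*z^3 + x^2*y^2 + x^2*z^2 + y^4 + y^2*z^2 + 3*x*y*z - x^2 - 4*y^2 - z^2 + 2
trace(a b a b a^2 b a) = trace(a) * trace(b a b a^2 b a) - trace(b a b a^2 b) = x^2*z^3 - 2*x*y*z^2 - x^2*z + y^2*z + x*y - z
trace(b a b a b a b a) = trace(b a b a) * trace(b a b a) - trace(1) = z^4 - 4*z^2 + 2
use: trace(b a b a b a b) = trace(b) * trace(a b a b a b) - trace(a b a b a) = y*z^3 - x*z^2 - 2*y*z + x
apply: trace(a b a b a^2 b a b) = trace(a) * trace(b a b a b a b a) - trace(b a b a b a b) = x*z^4 - y*z^3 - 3*x*z^2 + 2*y*z + x
apply: trace(b a^2 b a b^-1 a b a) = trace(a b a b a^2 b a) * trace(b) - trace(a b a b a^2 b a b) = x^2*y*z^3 - 2*x*y^2*z^2 - x*z^4 - x^2*y*z + y^3*z + y*z^3 + x*y^2 + 3*x*z^2 - 3*y*z - x
use: trace(b^-1 a b a^-1 b a^2 b a) = trace(b a^2 b a b^-1 a b) * trace(a) - trace(b a^2 b a b^-1 a b a) = x^3*y^2*z^2 - x^4*y*z - 2*x^2*y^3*z - 2*x^2*y*z^3 + x^3*y^2 + x^3*z^2 + x*y^4 + 3*x*y^2*z^2 + x*z^4 + 4*x^2*y*z - y^3*z - y*z^3 - x^3 - 5*x*y^2 - 4*x*z^2 + 3*y*z + 3*x
use: trace(a b a^-1 b a^2 b a^-1 b^-1) = trace(b^-1 a b a^-1 b a^2 b) * trace(a) - trace(b^-1 a b a^-1 b a^2 b a) = -x^3*y^2*z^2 + 2*x^4*y*z + 2*x^2*y^3*z + 2*x^2*y*z^3 - x^5 - 2*x^3*y^2 - 2*x^3*z^2 - x*y^4 - 3*x*y^2*z^2 - x*z^4 - 4*x^2*y*z + y^3*z + y*z^3 + 5*x^3 + 5*x*y^2 + 5*x*z^2 - 3*y*z - 5*x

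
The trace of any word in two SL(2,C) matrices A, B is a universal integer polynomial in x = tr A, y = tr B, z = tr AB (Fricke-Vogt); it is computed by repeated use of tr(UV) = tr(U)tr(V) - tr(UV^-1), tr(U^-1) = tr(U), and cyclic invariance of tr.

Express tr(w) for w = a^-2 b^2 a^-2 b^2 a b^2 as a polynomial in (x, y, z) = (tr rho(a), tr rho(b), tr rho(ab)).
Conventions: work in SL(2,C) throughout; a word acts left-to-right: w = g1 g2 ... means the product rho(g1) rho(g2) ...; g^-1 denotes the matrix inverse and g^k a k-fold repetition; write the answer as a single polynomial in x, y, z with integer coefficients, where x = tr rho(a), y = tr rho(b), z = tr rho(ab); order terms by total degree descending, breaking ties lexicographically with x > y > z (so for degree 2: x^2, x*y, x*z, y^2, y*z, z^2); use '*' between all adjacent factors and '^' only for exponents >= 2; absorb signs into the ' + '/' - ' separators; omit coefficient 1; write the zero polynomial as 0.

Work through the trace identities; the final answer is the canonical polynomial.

x^4*y^5*z - x^5*y^4 - 2*x^3*y^4*z^2 - 2*x^2*y^5*z + x^2*y^3*z^3 + x^5*y^2 + 2*x^3*y^4 + x^3*y^2*z^2 + 2*x*y^4*z^2 + 4*x^2*y^3*z + y^5*z - 2*x^3*y^2 - x*y^4 - 4*x*y^2*z^2 - 3*x^2*y*z - 4*y^3*z - x^3 + x*y^2 + 3*y*z + 3*x

apply: tr(a b^2) = tr(b) * tr(a b) - tr(a) = y*z - x
tr(b^2 a b) = tr(b) * tr(a b^2) - tr(a b) = y^2*z - x*y - z
tr(b^2 a b^2) = tr(b) * tr(b^2 a b) - tr(b^2 a) = y^3*z - x*y^2 - 2*y*z + x
use: tr(b^2 a b^3) = tr(b) * tr(b^2 a b^2) - tr(b^2 a b) = y^4*z - x*y^3 - 3*y^2*z + 2*x*y + z
use: tr(b^4 a b^2) = tr(b) * tr(b^2 a b^3) - tr(b^2 a b^2) = y^5*z - x*y^4 - 4*y^3*z + 3*x*y^2 + 3*y*z - x
tr(a b a b) = tr(b a) * tr(b a) - tr(1) = z^2 - 2
tr(a b a) = tr(a) * tr(b a) - tr(b) = x*z - y
tr(a b a b^2) = tr(b) * tr(a b a b) - tr(a b a) = y*z^2 - x*z - y
use: tr(b^2 a b a b) = tr(b) * tr(a b a b^2) - tr(a b a b) = y^2*z^2 - x*y*z - y^2 - z^2 + 2
tr(a b^4 a b) = tr(b) * tr(b^2 a b a b) - tr(b^2 a b a) = y^3*z^2 - x*y^2*z - y^3 - 2*y*z^2 + x*z + 3*y
apply: tr(b^2) = tr(b) * tr(b) - tr(1) = y^2 - 2
tr(b a^2 b) = tr(a) * tr(b^2 a) - tr(b^2) = x*y*z - x^2 - y^2 + 2
use: tr(b^2 a^2 b) = tr(b) * tr(b a^2 b) - tr(b a^2) = x*y^2*z - x^2*y - y^3 - x*z + 3*y
tr(a b^4 a) = tr(b) * tr(b^2 a^2 b) - tr(b^2 a^2) = x*y^3*z - x^2*y^2 - y^4 - 2*x*y*z + x^2 + 4*y^2 - 2
use: tr(b^4 a b^2 a) = tr(b) * tr(a b^4 a b) - tr(a b^4 a) = y^4*z^2 - 2*x*y^3*z + x^2*y^2 - 2*y^2*z^2 + 3*x*y*z - x^2 - y^2 + 2
tr(b^2 a b^2 a^-1 b^2) = tr(b^4 a b^2) * tr(a) - tr(b^4 a b^2 a) = x*y^5*z - x^2*y^4 - y^4*z^2 - 2*x*y^3*z + 2*x^2*y^2 + 2*y^2*z^2 + y^2 - 2
tr(a b a b a b) = tr(b a) * tr(b a b a) - tr(b^-1 a^-1) = z^3 - 3*z
tr(a b a b a) = tr(a) * tr(b a b a) - tr(b a b) = x*z^2 - y*z - x
apply: tr(a b a b^2 a b) = tr(b) * tr(a b a b a b) - tr(a b a b a) = y*z^3 - x*z^2 - 2*y*z + x
use: tr(a^2 b a) = tr(a) * tr(a b a) - tr(a b) = x^2*z - x*y - z
use: tr(a b a b^2 a) = tr(b) * tr(a^2 b a b) - tr(a^2 b a) = x*y*z^2 - x^2*z - y^2*z + z
use: tr(a b^2 a b^2 a b) = tr(b) * tr(a b a b^2 a b) - tr(a b a b^2 a) = y^2*z^3 - 2*x*y*z^2 + x^2*z - y^2*z + x*y - z
tr(a b^2 a^2) = tr(a) * tr(b^2 a^2) - tr(b^2 a) = x^2*y*z - x^3 - x*y^2 - y*z + 3*x
apply: tr(a b^2 a b^2 a) = tr(b) * tr(a b^2 a^2 b) - tr(a b^2 a^2) = x*y^2*z^2 - 2*x^2*y*z - y^3*z + x^3 + x*y^2 + 2*y*z - 3*x
tr(b^2 a b^2 a b^2 a) = tr(b) * tr(a b^2 a b^2 a b) - tr(a b^2 a b^2 a) = y^3*z^3 - 3*x*y^2*z^2 + 3*x^2*y*z - x^3 - 3*y*z + 3*x
tr(b^2 a b^2 a^-1 b^2 a) = tr(b^2 a b^2 a b^2) * tr(a) - tr(b^2 a b^2 a b^2 a) = x*y^4*z^2 - 2*x^2*y^3*z - y^3*z^3 + x^3*y^2 + x*y^2*z^2 - x*y^2 + 3*y*z - x
use: tr(b^2 a^-1 b^2 a b^2 a^-1) = tr(b^2 a b^2 a^-1 b^2) * tr(a) - tr(b^2 a b^2 a^-1 b^2 a) = x^2*y^5*z - x^3*y^4 - 2*x*y^4*z^2 + y^3*z^3 + x^3*y^2 + x*y^2*z^2 + 2*x*y^2 - 3*y*z - x
apply: tr(b^2 a^-1 b^2 a b^2) = tr(b^2 a b^4) * tr(a) - tr(b^2 a b^4 a) = x*y^5*z - x^2*y^4 - y^4*z^2 - 2*x*y^3*z + 2*x^2*y^2 + 2*y^2*z^2 + y^2 - 2
use: tr(a^-1 b^2 a b^2 a^-2 b^2) = tr(b^2 a^-1 b^2 a b^2 a^-1) * tr(a) - tr(b^2 a^-1 b^2 a b^2) = x^3*y^5*z - x^4*y^4 - 2*x^2*y^4*z^2 - x*y^5*z + x*y^3*z^3 + x^4*y^2 + x^2*y^4 + x^2*y^2*z^2 + y^4*z^2 + 2*x*y^3*z - 2*y^2*z^2 - 3*x*y*z - x^2 - y^2 + 2
tr(b^2 a b^2 a^-2 b^2) = tr(a^-1 b^4 a b^2) * tr(a) - tr(a^-1 b^4 a b^2 a) = x^2*y^5*z - x^3*y^4 - x*y^4*z^2 - 2*x^2*y^3*z - y^5*z + 2*x^3*y^2 + x*y^4 + 2*x*y^2*z^2 + 4*y^3*z - 2*x*y^2 - 3*y*z - x
tr(a^-2 b^2 a^-2 b^2 a b^2) = tr(a^-1 b^2 a b^2 a^-2 b^2) * tr(a) - tr(a^-1 b^2 a b^2 a^-2 b^2 a) = x^4*y^5*z - x^5*y^4 - 2*x^3*y^4*z^2 - 2*x^2*y^5*z + x^2*y^3*z^3 + x^5*y^2 + 2*x^3*y^4 + x^3*y^2*z^2 + 2*x*y^4*z^2 + 4*x^2*y^3*z + y^5*z - 2*x^3*y^2 - x*y^4 - 4*x*y^2*z^2 - 3*x^2*y*z - 4*y^3*z - x^3 + x*y^2 + 3*y*z + 3*x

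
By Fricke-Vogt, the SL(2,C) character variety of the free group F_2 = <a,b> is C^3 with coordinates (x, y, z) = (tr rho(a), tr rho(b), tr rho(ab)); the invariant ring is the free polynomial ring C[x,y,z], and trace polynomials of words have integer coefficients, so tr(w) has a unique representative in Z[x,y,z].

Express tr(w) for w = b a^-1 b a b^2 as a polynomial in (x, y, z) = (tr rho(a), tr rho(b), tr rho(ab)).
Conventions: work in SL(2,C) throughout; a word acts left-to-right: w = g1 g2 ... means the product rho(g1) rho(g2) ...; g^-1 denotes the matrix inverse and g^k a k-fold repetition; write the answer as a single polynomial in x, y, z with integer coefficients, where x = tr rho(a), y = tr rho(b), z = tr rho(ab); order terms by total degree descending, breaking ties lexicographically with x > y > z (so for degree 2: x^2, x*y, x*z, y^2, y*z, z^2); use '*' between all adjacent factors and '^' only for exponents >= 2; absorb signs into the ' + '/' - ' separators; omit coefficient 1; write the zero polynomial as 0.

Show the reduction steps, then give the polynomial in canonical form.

and trace(a b^2) = trace(b) * trace(a b) - trace(a)  (reduce the b square) = y*z - x
next, trace(b a b^2) = trace(b) * trace(a b^2) - trace(a b)  (reduce the b square) = y^2*z - x*y - z
trace(b a b^3) = trace(b) * trace(b a b^2) - trace(b a b)  (reduce the b square) = y^3*z - x*y^2 - 2*y*z + x
next, trace(a b a b) = trace(b a) * trace(b a) - trace(1)  (split on b) = z^2 - 2
and trace(a b a) = trace(a) * trace(b a) - trace(b)  (reduce the a square) = x*z - y
next, trace(b a b a b) = trace(b) * trace(a b a b) - trace(a b a)  (reduce the b square) = y*z^2 - x*z - y
next, trace(b a b^3 a) = trace(b) * trace(b a b a b) - trace(b a b a)  (reduce the b square) = y^2*z^2 - x*y*z - y^2 - z^2 + 2
and trace(b a^-1 b a b^2) = trace(b a b^3) * trace(a) - trace(b a b^3 a)  (eliminate a^-1) = x*y^3*z - x^2*y^2 - y^2*z^2 - x*y*z + x^2 + y^2 + z^2 - 2

x*y^3*z - x^2*y^2 - y^2*z^2 - x*y*z + x^2 + y^2 + z^2 - 2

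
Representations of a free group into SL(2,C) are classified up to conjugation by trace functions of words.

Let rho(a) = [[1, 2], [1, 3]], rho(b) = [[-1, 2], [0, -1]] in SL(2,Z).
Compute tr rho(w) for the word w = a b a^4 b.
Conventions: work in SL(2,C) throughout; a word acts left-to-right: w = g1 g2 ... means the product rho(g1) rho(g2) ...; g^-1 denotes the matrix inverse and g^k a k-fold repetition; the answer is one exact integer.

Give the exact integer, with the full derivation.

rho(a) = [[1, 2], [1, 3]]
... * rho(b) = [[-1, 2], [0, -1]]  ->  [[-1, 0], [-1, -1]]
... * rho(a) = [[1, 2], [1, 3]]  ->  [[-1, -2], [-2, -5]]
... * rho(a) = [[1, 2], [1, 3]]  ->  [[-3, -8], [-7, -19]]
... * rho(a) = [[1, 2], [1, 3]]  ->  [[-11, -30], [-26, -71]]
... * rho(a) = [[1, 2], [1, 3]]  ->  [[-41, -112], [-97, -265]]
... * rho(b) = [[-1, 2], [0, -1]]  ->  [[41, 30], [97, 71]]
tr = 41 + 71 = 112

112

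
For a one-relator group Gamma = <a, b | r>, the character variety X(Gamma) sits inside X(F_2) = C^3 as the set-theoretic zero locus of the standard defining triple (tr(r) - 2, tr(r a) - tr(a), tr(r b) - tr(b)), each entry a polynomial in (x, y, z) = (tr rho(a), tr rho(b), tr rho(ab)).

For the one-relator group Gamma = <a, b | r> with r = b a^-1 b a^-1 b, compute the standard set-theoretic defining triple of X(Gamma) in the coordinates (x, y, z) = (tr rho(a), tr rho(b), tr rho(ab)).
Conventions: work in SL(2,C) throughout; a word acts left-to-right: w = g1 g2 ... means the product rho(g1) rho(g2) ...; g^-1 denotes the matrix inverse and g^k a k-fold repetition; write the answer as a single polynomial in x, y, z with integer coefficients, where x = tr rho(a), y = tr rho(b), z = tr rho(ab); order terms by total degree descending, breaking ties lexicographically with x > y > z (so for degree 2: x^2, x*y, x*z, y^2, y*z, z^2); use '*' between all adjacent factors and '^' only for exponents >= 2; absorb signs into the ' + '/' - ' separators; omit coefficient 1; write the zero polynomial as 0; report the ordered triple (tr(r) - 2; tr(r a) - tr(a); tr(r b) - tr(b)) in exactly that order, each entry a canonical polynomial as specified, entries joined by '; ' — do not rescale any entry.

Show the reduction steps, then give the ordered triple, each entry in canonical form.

trace(b^2) = trace(b)*trace(b) - trace(1)  (reduce the b square) = y^2 - 2
use: trace(b^3) = trace(b)*trace(b^2) - trace(b)  (reduce the b square) = y^3 - 3*y
trace(b a b) = trace(b)*trace(a b) - trace(a)  (reduce the b square) = y*z - x
use: trace(b^3 a) = trace(b)*trace(b a b) - trace(b a)  (reduce the b square) = y^2*z - x*y - z
trace(b^2 a^-1 b) = trace(b^3)*trace(a) - trace(b^3 a)  (eliminate a^-1) = x*y^3 - y^2*z - 2*x*y + z
use: trace(a b a b) = trace(b a)*trace(b a) - trace(1)  (split on b) = z^2 - 2
trace(a b a) = trace(a)*trace(b a) - trace(b)  (reduce the a square) = x*z - y
trace(b a b^2 a) = trace(b)*trace(a b a b) - trace(a b a)  (reduce the b square) = y*z^2 - x*z - y
apply: trace(b^2 a^-1 b a) = trace(b a b^2)*trace(a) - trace(b a b^2 a)  (eliminate a^-1) = x*y^2*z - x^2*y - y*z^2 + y
trace(b a^-1 b a^-1 b) = trace(b^2 a^-1 b)*trace(a) - trace(b^2 a^-1 b a)  (eliminate a^-1) = x^2*y^3 - 2*x*y^2*z - x^2*y + y*z^2 + x*z - y
use: trace(b a b a b a) = trace(a b)*trace(a b a b) - trace(a^-1 b^-1) = z^3 - 3*z
apply: trace(b a^-1 b a b a) = trace(b a b a b)*trace(a) - trace(b a b a b a) = x*y*z^2 - x^2*z - z^3 - x*y + 3*z
trace(b a^-1 b a^-1 b a) = trace(b a^-1 b a b)*trace(a) - trace(b a^-1 b a b a) = x^2*y^2*z - x^3*y - 2*x*y*z^2 + x^2*z + z^3 + 2*x*y - 3*z
apply: trace(b^4) = trace(b)*trace(b^3) - trace(b^2)  (reduce the b square) = y^4 - 4*y^2 + 2
use: trace(b^4 a) = trace(b)*trace(a b^3) - trace(a b^2)  (reduce the b square) = y^3*z - x*y^2 - 2*y*z + x
apply: trace(b^3 a^-1 b) = trace(b^4)*trace(a) - trace(b^4 a)  (eliminate a^-1) = x*y^4 - y^3*z - 3*x*y^2 + 2*y*z + x
trace(b a b^3 a) = trace(b)*trace(b a b a b) - trace(b a b a)  (reduce the b square) = y^2*z^2 - x*y*z - y^2 - z^2 + 2
trace(b^3 a^-1 b a) = trace(b a b^3)*trace(a) - trace(b a b^3 a)  (eliminate a^-1) = x*y^3*z - x^2*y^2 - y^2*z^2 - x*y*z + x^2 + y^2 + z^2 - 2
use: trace(b a^-1 b a^-1 b^2) = trace(b^3 a^-1 b)*trace(a) - trace(b^3 a^-1 b a)  (eliminate a^-1) = x^2*y^4 - 2*x*y^3*z - 2*x^2*y^2 + y^2*z^2 + 3*x*y*z - y^2 - z^2 + 2
assemble the triple (trace(r) - 2; trace(r a) - x; trace(r b) - y)

x^2*y^3 - 2*x*y^2*z - x^2*y + y*z^2 + x*z - y - 2; x^2*y^2*z - x^3*y - 2*x*y*z^2 + x^2*z + z^3 + 2*x*y - x - 3*z; x^2*y^4 - 2*x*y^3*z - 2*x^2*y^2 + y^2*z^2 + 3*x*y*z - y^2 - z^2 - y + 2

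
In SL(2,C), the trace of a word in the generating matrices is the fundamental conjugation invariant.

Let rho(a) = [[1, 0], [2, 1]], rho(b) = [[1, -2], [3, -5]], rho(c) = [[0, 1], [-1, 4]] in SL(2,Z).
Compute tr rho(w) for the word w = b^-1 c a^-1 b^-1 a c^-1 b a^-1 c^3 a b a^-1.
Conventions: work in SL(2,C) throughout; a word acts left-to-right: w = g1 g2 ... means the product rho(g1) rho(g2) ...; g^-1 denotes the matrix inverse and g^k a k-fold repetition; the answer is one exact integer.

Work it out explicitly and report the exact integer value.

rho(b^-1) = [[-5, 2], [-3, 1]]
... * rho(c) = [[0, 1], [-1, 4]]  ->  [[-2, 3], [-1, 1]]
... * rho(a^-1) = [[1, 0], [-2, 1]]  ->  [[-8, 3], [-3, 1]]
... * rho(b^-1) = [[-5, 2], [-3, 1]]  ->  [[31, -13], [12, -5]]
... * rho(a) = [[1, 0], [2, 1]]  ->  [[5, -13], [2, -5]]
... * rho(c^-1) = [[4, -1], [1, 0]]  ->  [[7, -5], [3, -2]]
... * rho(b) = [[1, -2], [3, -5]]  ->  [[-8, 11], [-3, 4]]
... * rho(a^-1) = [[1, 0], [-2, 1]]  ->  [[-30, 11], [-11, 4]]
... * rho(c) = [[0, 1], [-1, 4]]  ->  [[-11, 14], [-4, 5]]
... * rho(c) = [[0, 1], [-1, 4]]  ->  [[-14, 45], [-5, 16]]
... * rho(c) = [[0, 1], [-1, 4]]  ->  [[-45, 166], [-16, 59]]
... * rho(a) = [[1, 0], [2, 1]]  ->  [[287, 166], [102, 59]]
... * rho(b) = [[1, -2], [3, -5]]  ->  [[785, -1404], [279, -499]]
... * rho(a^-1) = [[1, 0], [-2, 1]]  ->  [[3593, -1404], [1277, -499]]
tr = 3593 + -499 = 3094

3094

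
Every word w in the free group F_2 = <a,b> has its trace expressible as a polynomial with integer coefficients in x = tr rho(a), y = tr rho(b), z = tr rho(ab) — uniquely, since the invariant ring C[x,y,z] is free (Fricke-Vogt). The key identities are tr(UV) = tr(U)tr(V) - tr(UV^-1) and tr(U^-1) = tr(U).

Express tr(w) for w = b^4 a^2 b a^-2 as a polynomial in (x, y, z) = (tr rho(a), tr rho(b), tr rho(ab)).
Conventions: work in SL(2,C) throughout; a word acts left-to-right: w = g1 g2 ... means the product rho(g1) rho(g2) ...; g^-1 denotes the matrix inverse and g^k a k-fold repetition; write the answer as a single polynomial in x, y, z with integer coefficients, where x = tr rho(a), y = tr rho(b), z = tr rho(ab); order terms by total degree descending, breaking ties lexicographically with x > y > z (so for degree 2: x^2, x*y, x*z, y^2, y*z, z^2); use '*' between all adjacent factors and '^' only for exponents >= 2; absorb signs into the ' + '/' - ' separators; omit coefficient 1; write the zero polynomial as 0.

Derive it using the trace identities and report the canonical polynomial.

x^3*y^4*z - x^4*y^3 - x^2*y^5 - x^2*y^3*z^2 - 2*x^3*y^2*z + 2*x^4*y + 6*x^2*y^3 + 2*x^2*y*z^2 + y^5 - 8*x^2*y - 5*y^3 + 5*y

trace(a b^2) = trace(b) trace(a b) - trace(a) = y*z - x
trace(b a b^2) = trace(b) trace(a b^2) - trace(a b) = y^2*z - x*y - z
trace(b^4 a) = trace(b) trace(b a b^2) - trace(b a b) = y^3*z - x*y^2 - 2*y*z + x
trace(b^2) = trace(b) trace(b) - trace(1) = y^2 - 2
trace(b^3) = trace(b) trace(b^2) - trace(b) = y^3 - 3*y
trace(b^4) = trace(b) trace(b^3) - trace(b^2) = y^4 - 4*y^2 + 2
trace(b^2 a^2 b^2) = trace(a) trace(b^4 a) - trace(b^4) = x*y^3*z - x^2*y^2 - y^4 - 2*x*y*z + x^2 + 4*y^2 - 2
trace(a^2 b) = trace(a) trace(b a) - trace(b) = x*z - y
trace(a^2) = trace(a) trace(a) - trace(1) = x^2 - 2
trace(b a^2 b) = trace(b) trace(a^2 b) - trace(a^2) = x*y*z - x^2 - y^2 + 2
trace(b^2 a^2 b) = trace(b) trace(b a^2 b) - trace(b a^2) = x*y^2*z - x^2*y - y^3 - x*z + 3*y
trace(b^4 a^2 b) = trace(b) trace(b^2 a^2 b^2) - trace(b^2 a^2 b) = x*y^4*z - x^2*y^3 - y^5 - 3*x*y^2*z + 2*x^2*y + 5*y^3 + x*z - 5*y
trace(a b a b) = trace(a b) trace(a b) - trace(1) = z^2 - 2
trace(b a b^2 a) = trace(b) trace(a b a b) - trace(a b a) = y*z^2 - x*z - y
trace(b a^2 b a b) = trace(a) trace(b a b^2 a) - trace(b a b^2) = x*y*z^2 - x^2*z - y^2*z + z
trace(b a^2 b a) = trace(a) trace(b a b a) - trace(b a b) = x*z^2 - y*z - x
trace(b^2 a^2 b a b) = trace(b) trace(b a^2 b a b) - trace(b a^2 b a) = x*y^2*z^2 - x^2*y*z - y^3*z - x*z^2 + 2*y*z + x
trace(b^4 a^2 b a) = trace(b) trace(b^2 a^2 b a b) - trace(b^2 a^2 b a) = x*y^3*z^2 - x^2*y^2*z - y^4*z - 2*x*y*z^2 + x^2*z + 3*y^2*z + x*y - z
trace(a^-1 b^4 a^2 b) = trace(b^4 a^2 b) trace(a) - trace(b^4 a^2 b a) = x^2*y^4*z - x^3*y^3 - x*y^5 - x*y^3*z^2 - 2*x^2*y^2*z + y^4*z + 2*x^3*y + 5*x*y^3 + 2*x*y*z^2 - 3*y^2*z - 6*x*y + z
trace(b^4 a^2 b a^-2) = trace(a^-1 b^4 a^2 b) trace(a) - trace(a^-1 b^4 a^2 b a) = x^3*y^4*z - x^4*y^3 - x^2*y^5 - x^2*y^3*z^2 - 2*x^3*y^2*z + 2*x^4*y + 6*x^2*y^3 + 2*x^2*y*z^2 + y^5 - 8*x^2*y - 5*y^3 + 5*y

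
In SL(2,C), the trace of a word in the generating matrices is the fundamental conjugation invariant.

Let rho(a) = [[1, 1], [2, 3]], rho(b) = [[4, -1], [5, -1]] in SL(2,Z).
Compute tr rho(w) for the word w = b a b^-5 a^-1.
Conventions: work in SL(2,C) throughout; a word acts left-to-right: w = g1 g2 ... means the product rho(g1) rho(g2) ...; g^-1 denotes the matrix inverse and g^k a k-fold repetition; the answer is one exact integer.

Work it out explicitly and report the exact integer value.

-558

rho(b) = [[4, -1], [5, -1]]
... * rho(a) = [[1, 1], [2, 3]]  ->  [[2, 1], [3, 2]]
... * rho(b^-1) = [[-1, 1], [-5, 4]]  ->  [[-7, 6], [-13, 11]]
... * rho(b^-1) = [[-1, 1], [-5, 4]]  ->  [[-23, 17], [-42, 31]]
... * rho(b^-1) = [[-1, 1], [-5, 4]]  ->  [[-62, 45], [-113, 82]]
... * rho(b^-1) = [[-1, 1], [-5, 4]]  ->  [[-163, 118], [-297, 215]]
... * rho(b^-1) = [[-1, 1], [-5, 4]]  ->  [[-427, 309], [-778, 563]]
... * rho(a^-1) = [[3, -1], [-2, 1]]  ->  [[-1899, 736], [-3460, 1341]]
tr = -1899 + 1341 = -558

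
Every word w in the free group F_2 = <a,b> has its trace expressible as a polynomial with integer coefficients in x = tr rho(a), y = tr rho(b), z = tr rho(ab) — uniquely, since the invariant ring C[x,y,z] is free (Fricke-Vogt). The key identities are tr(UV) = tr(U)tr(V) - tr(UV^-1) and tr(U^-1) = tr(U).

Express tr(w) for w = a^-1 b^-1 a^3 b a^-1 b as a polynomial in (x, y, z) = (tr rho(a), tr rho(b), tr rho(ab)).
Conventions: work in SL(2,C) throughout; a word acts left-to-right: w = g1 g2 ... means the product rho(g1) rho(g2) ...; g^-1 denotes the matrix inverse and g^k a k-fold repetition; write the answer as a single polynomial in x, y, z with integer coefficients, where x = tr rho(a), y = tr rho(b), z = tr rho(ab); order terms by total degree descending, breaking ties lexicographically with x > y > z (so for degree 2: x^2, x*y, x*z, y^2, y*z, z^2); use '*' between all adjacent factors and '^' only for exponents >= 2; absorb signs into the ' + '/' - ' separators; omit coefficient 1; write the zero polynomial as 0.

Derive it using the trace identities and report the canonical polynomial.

-x^4*y^2*z + x^5*y + x^3*y^3 + 2*x^3*y*z^2 - x^4*z - x^2*z^3 - 5*x^3*y - x*y^3 - 2*x*y*z^2 + 5*x^2*z + y^2*z + z^3 + 4*x*y - 3*z

so tr(a b a) = tr(a) tr(b a) - tr(b)  (reduce the a square) = x*z - y
reduce: tr(a^3 b) = tr(a) tr(a b a) - tr(a b)  (reduce the a square) = x^2*z - x*y - z
reduce: tr(a^2) = tr(a) tr(a) - tr(1)  (reduce the a square) = x^2 - 2
tr(a^3) = tr(a) tr(a^2) - tr(a)  (reduce the a square) = x^3 - 3*x
so tr(b^2 a^3) = tr(b) tr(a^3 b) - tr(a^3)  (reduce the b square) = x^2*y*z - x^3 - x*y^2 - y*z + 3*x
tr(b^2 a^2) = tr(b) tr(a^2 b) - tr(a^2)  (reduce the b square) = x*y*z - x^2 - y^2 + 2
so tr(a^3 b^2 a) = tr(a) tr(b^2 a^3) - tr(b^2 a^2)  (reduce the a square) = x^3*y*z - x^4 - x^2*y^2 - 2*x*y*z + 4*x^2 + y^2 - 2
tr(a b a b) = tr(a b) tr(a b) - tr(1)  (split on a) = z^2 - 2
so tr(b^2 a b a) = tr(b) tr(a b a b) - tr(a b a)  (reduce the b square) = y*z^2 - x*z - y
so tr(a b^2) = tr(b) tr(a b) - tr(a)  (reduce the b square) = y*z - x
tr(b^2 a b) = tr(b) tr(a b^2) - tr(a b)  (reduce the b square) = y^2*z - x*y - z
tr(b^2 a b a^2) = tr(a) tr(b^2 a b a) - tr(b^2 a b)  (reduce the a square) = x*y*z^2 - x^2*z - y^2*z + z
reduce: tr(a^3 b^2 a b) = tr(a) tr(b^2 a b a^2) - tr(b^2 a b a)  (reduce the a square) = x^2*y*z^2 - x^3*z - x*y^2*z - y*z^2 + 2*x*z + y
so tr(b^-1 a^3 b^2 a) = tr(a^3 b^2 a) tr(b) - tr(a^3 b^2 a b)  (eliminate b^-1) = x^3*y^2*z - x^4*y - x^2*y^3 - x^2*y*z^2 + x^3*z - x*y^2*z + 4*x^2*y + y^3 + y*z^2 - 2*x*z - 3*y
tr(b a^-1 b^-1 a^3 b) = tr(b^-1 a^3 b^2) tr(a) - tr(b^-1 a^3 b^2 a)  (eliminate a^-1) = -x^3*y^2*z + x^4*y + x^2*y^3 + x^2*y*z^2 + x*y^2*z - 5*x^2*y - y^3 - y*z^2 + x*z + 3*y
tr(a^3 b a) = tr(a) tr(a b a^2) - tr(a b a)  (reduce the a square) = x^3*z - x^2*y - 2*x*z + y
reduce: tr(b a b a^2) = tr(a) tr(b a b a) - tr(b a b)  (reduce the a square) = x*z^2 - y*z - x
tr(a b a b a^2) = tr(a) tr(b a b a^2) - tr(b a b a)  (reduce the a square) = x^2*z^2 - x*y*z - x^2 - z^2 + 2
so tr(a^3 b a b a) = tr(a) tr(a b a b a^2) - tr(a b a b a)  (reduce the a square) = x^3*z^2 - x^2*y*z - x^3 - 2*x*z^2 + y*z + 3*x
so tr(b a b a b a) = tr(a b a b) tr(a b) - tr(b a)  (split on a) = z^3 - 3*z
tr(b a b a b a^2) = tr(a) tr(b a b a b a) - tr(b a b a b)  (reduce the a square) = x*z^3 - y*z^2 - 2*x*z + y
so tr(a^3 b a b a b) = tr(a) tr(b a b a b a^2) - tr(b a b a b a)  (reduce the a square) = x^2*z^3 - x*y*z^2 - 2*x^2*z - z^3 + x*y + 3*z
so tr(b^-1 a^3 b a b a) = tr(a^3 b a b a) tr(b) - tr(a^3 b a b a b)  (eliminate b^-1) = x^3*y*z^2 - x^2*y^2*z - x^2*z^3 - x^3*y - x*y*z^2 + 2*x^2*z + y^2*z + z^3 + 2*x*y - 3*z
tr(b a^-1 b^-1 a^3 b a) = tr(b^-1 a^3 b a b) tr(a) - tr(b^-1 a^3 b a b a)  (eliminate a^-1) = -x^3*y*z^2 + x^4*z + x^2*y^2*z + x^2*z^3 + x*y*z^2 - 4*x^2*z - y^2*z - z^3 - x*y + 3*z
so tr(a^-1 b^-1 a^3 b a^-1 b) = tr(b a^-1 b^-1 a^3 b) tr(a) - tr(b a^-1 b^-1 a^3 b a)  (eliminate a^-1) = -x^4*y^2*z + x^5*y + x^3*y^3 + 2*x^3*y*z^2 - x^4*z - x^2*z^3 - 5*x^3*y - x*y^3 - 2*x*y*z^2 + 5*x^2*z + y^2*z + z^3 + 4*x*y - 3*z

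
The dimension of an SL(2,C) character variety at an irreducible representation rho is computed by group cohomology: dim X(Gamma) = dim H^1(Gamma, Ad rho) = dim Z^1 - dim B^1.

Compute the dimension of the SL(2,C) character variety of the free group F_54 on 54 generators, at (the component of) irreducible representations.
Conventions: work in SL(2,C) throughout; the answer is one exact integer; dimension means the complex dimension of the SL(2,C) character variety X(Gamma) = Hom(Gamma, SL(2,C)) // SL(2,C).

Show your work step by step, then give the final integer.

159

The free group F_54: 54 generators, no relators.
So Z^1 = (sl_2)^54 in full: dim Z^1 = 162.
dim B^1 = 3: the coboundary map is injective because an irreducible image has centralizer 0 in sl_2.
dim H^1 = 162 - 3 = 159, which is dim X.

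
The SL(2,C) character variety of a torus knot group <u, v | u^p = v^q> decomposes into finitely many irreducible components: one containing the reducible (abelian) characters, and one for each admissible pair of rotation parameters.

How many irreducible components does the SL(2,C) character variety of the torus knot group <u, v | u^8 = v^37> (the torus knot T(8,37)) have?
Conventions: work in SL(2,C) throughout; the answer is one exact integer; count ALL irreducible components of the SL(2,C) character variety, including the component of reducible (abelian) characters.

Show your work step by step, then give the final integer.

127

Gamma = < u, v | u^8 = v^37 > (torus knot T(8,37)); the central element u^8 = v^37 acts as +I or -I in any irreducible SL(2,C) representation.
So on each irreducible component the traces are pinned: tr(u) = 2*cos(pi*alpha/8) with 1 <= alpha <= 7, tr(v) = 2*cos(pi*beta/37) with 1 <= beta <= 36.
u^8 = (-1)^alpha I and v^37 = (-1)^beta I must agree, so alpha and beta have equal parity.
count pairs: odd alpha (4 choices) x odd beta (18), plus even alpha (3) x even beta (18): 4*18 + 3*18 = 126.
Total: 126 irreducible-character components + 1 reducible (abelian) component = 127.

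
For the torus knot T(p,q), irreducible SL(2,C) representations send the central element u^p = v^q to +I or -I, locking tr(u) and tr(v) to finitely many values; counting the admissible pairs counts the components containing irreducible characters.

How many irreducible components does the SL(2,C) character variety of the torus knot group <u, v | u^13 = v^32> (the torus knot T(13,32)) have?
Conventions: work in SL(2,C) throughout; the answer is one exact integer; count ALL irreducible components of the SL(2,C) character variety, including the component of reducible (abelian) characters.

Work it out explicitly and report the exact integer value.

In the torus knot group T(13,32), u^13 = v^32 is central, so an irreducible representation sends it to +I or -I (Schur).
So on each irreducible component the traces are pinned: tr(u) = 2*cos(pi*alpha/13) with 1 <= alpha <= 12, tr(v) = 2*cos(pi*beta/32) with 1 <= beta <= 31.
u^13 = (-1)^alpha I and v^32 = (-1)^beta I must agree, so alpha and beta have equal parity.
count pairs: odd alpha (6 choices) x odd beta (16), plus even alpha (6) x even beta (15): 6*16 + 6*15 = 186.
components with irreducible characters: 186; plus the single component of reducible (abelian) characters: total 187.

187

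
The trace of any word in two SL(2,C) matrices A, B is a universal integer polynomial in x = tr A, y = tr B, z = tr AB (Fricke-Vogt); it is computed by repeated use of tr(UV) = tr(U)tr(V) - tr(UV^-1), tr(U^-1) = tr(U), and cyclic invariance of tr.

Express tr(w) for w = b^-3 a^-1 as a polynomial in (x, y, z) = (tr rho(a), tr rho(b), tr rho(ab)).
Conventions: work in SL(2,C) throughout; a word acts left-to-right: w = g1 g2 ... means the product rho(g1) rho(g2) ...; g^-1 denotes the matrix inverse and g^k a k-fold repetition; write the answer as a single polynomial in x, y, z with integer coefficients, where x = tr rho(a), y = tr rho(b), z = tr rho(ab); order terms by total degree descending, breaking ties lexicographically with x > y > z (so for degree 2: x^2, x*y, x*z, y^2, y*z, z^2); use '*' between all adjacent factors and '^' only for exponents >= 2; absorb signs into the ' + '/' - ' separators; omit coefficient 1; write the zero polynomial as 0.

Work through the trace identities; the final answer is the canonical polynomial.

trace(b^-1) = trace(b) = y
trace(b^-1 a) = trace(a) trace(b) - trace(a b)  (eliminate b^-1) = x*y - z
reduce: trace(b^-1 a^-1) = trace(b^-1) trace(a) - trace(b^-1 a)  (eliminate a^-1) = z
trace(b^-2 a^-1) = trace(b^-1 a^-1) trace(b) - trace(b^-1 a^-1 b)  (eliminate b^-1) = y*z - x
reduce: trace(b^-3 a^-1) = trace(b^-2 a^-1) trace(b) - trace(b^-2 a^-1 b)  (eliminate b^-1) = y^2*z - x*y - z

y^2*z - x*y - z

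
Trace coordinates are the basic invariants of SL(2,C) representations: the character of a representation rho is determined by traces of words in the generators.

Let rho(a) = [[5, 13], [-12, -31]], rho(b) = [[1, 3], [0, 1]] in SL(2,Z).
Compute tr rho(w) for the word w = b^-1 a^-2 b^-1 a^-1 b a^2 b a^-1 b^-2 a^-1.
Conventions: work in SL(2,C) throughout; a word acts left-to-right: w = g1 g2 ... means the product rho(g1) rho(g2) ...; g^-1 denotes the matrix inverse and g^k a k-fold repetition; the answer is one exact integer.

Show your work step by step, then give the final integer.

329108869582

rho(b^-1) = [[1, -3], [0, 1]]
... * rho(a^-1) = [[-31, -13], [12, 5]]  ->  [[-67, -28], [12, 5]]
... * rho(a^-1) = [[-31, -13], [12, 5]]  ->  [[1741, 731], [-312, -131]]
... * rho(b^-1) = [[1, -3], [0, 1]]  ->  [[1741, -4492], [-312, 805]]
... * rho(a^-1) = [[-31, -13], [12, 5]]  ->  [[-107875, -45093], [19332, 8081]]
... * rho(b) = [[1, 3], [0, 1]]  ->  [[-107875, -368718], [19332, 66077]]
... * rho(a) = [[5, 13], [-12, -31]]  ->  [[3885241, 10027883], [-696264, -1797071]]
... * rho(a) = [[5, 13], [-12, -31]]  ->  [[-100908391, -260356240], [18083532, 46657769]]
... * rho(b) = [[1, 3], [0, 1]]  ->  [[-100908391, -563081413], [18083532, 100908365]]
... * rho(a^-1) = [[-31, -13], [12, 5]]  ->  [[-3628816835, -1503597982], [650310888, 269455909]]
... * rho(b^-1) = [[1, -3], [0, 1]]  ->  [[-3628816835, 9382852523], [650310888, -1681476755]]
... * rho(b^-1) = [[1, -3], [0, 1]]  ->  [[-3628816835, 20269303028], [650310888, -3632409419]]
... * rho(a^-1) = [[-31, -13], [12, 5]]  ->  [[355724958221, 148521133995], [-63748550556, -26616088639]]
tr = 355724958221 + -26616088639 = 329108869582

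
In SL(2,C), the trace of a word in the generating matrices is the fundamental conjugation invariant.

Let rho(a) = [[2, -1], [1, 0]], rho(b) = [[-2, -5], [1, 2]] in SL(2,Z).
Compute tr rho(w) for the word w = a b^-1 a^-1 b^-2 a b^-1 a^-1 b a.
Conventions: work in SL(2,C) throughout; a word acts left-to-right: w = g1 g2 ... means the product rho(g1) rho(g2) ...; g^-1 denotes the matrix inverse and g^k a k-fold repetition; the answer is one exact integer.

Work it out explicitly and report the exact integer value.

-10

rho(a) = [[2, -1], [1, 0]]
... * rho(b^-1) = [[2, 5], [-1, -2]]  ->  [[5, 12], [2, 5]]
... * rho(a^-1) = [[0, 1], [-1, 2]]  ->  [[-12, 29], [-5, 12]]
... * rho(b^-1) = [[2, 5], [-1, -2]]  ->  [[-53, -118], [-22, -49]]
... * rho(b^-1) = [[2, 5], [-1, -2]]  ->  [[12, -29], [5, -12]]
... * rho(a) = [[2, -1], [1, 0]]  ->  [[-5, -12], [-2, -5]]
... * rho(b^-1) = [[2, 5], [-1, -2]]  ->  [[2, -1], [1, 0]]
... * rho(a^-1) = [[0, 1], [-1, 2]]  ->  [[1, 0], [0, 1]]
... * rho(b) = [[-2, -5], [1, 2]]  ->  [[-2, -5], [1, 2]]
... * rho(a) = [[2, -1], [1, 0]]  ->  [[-9, 2], [4, -1]]
tr = -9 + -1 = -10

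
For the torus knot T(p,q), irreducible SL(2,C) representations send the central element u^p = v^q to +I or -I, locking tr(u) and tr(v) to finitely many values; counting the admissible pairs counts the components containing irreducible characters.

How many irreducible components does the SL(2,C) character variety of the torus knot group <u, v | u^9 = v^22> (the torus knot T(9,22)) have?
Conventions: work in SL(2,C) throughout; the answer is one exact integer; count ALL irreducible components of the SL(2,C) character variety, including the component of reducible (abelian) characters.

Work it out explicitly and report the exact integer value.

85

For T(9,22): irreducibility forces the central element u^9 = v^22 to one of +I, -I.
On an irreducible component, tr(u) is locked at 2*cos(pi*alpha/9) for some alpha in 1..8, and tr(v) at 2*cos(pi*beta/22) for some beta in 1..21.
u^9 = (-1)^alpha I and v^22 = (-1)^beta I must agree, so alpha and beta have equal parity.
count pairs: odd alpha (4 choices) x odd beta (11), plus even alpha (4) x even beta (10): 4*11 + 4*10 = 84.
components with irreducible characters: 84; plus the single component of reducible (abelian) characters: total 85.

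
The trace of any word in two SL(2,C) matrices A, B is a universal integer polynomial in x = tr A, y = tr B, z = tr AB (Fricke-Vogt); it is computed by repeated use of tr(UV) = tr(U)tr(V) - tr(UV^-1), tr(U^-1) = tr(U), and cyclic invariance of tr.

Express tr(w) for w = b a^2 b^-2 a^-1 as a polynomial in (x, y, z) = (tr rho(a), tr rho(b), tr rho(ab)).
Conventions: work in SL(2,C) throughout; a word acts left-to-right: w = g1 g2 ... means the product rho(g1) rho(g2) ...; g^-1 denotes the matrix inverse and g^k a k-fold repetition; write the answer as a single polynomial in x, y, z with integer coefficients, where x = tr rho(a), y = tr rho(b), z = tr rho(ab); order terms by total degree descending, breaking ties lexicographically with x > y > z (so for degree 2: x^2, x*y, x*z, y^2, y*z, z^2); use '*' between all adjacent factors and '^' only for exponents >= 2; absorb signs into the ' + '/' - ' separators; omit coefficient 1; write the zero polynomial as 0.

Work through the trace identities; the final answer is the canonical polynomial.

tr(a^2) = tr(a)*tr(a) - tr(1)   [square of a] = x^2 - 2
tr(a b a) = tr(a)*tr(b a) - tr(b)   [square of a] = x*z - y
tr(a b a^2) = tr(a)*tr(a b a) - tr(a b)   [square of a] = x^2*z - x*y - z
tr(b a b a) = tr(a b)*tr(a b) - tr(1)   [split at a repeated a] = z^2 - 2
tr(b a b) = tr(b)*tr(a b) - tr(a)   [square of b] = y*z - x
tr(a b a^2 b) = tr(a)*tr(b a b a) - tr(b a b)   [square of a] = x*z^2 - y*z - x
tr(b a^2 b^-1 a) = tr(a b a^2)*tr(b) - tr(a b a^2 b)   [inverse elimination on b] = x^2*y*z - x*y^2 - x*z^2 + x
tr(a^-1 b a^2 b^-1) = tr(b a^2 b^-1)*tr(a) - tr(b a^2 b^-1 a)   [inverse elimination on a] = -x^2*y*z + x^3 + x*y^2 + x*z^2 - 3*x
tr(b a^2 b^-2 a^-1) = tr(a^-1 b a^2 b^-1)*tr(b) - tr(a^-1 b a^2)   [inverse elimination on b] = -x^2*y^2*z + x^3*y + x*y^3 + x*y*z^2 - 3*x*y - z

-x^2*y^2*z + x^3*y + x*y^3 + x*y*z^2 - 3*x*y - z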